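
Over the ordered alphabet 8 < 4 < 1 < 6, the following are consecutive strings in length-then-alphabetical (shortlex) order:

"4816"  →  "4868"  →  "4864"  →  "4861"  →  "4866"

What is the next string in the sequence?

4488

The successor of 4866 increments the rightmost position that isn't already 6 and resets every position after it to 8.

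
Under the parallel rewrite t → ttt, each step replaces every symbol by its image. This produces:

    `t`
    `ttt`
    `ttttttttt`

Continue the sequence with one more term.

ttttttttttttttttttttttttttt

Rewriting each symbol of ttttttttt: t→ttt, t→ttt, t→ttt, t→ttt, t→ttt, t→ttt, t→ttt, t→ttt, t→ttt, which concatenates to ttt ttt ttt ttt ttt ttt ttt ttt ttt.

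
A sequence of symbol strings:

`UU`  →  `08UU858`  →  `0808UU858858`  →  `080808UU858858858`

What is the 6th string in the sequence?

Each term wraps the previous one in 08 on the left and 858 on the right.
From 080808UU858858858, 2 further steps: 080808UU858858858 → 08080808UU858858858858 → (answer).

0808080808UU858858858858858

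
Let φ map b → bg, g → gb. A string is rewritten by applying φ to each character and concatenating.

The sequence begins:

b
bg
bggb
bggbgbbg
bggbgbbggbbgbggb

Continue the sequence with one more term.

φ(bggbgbbggbbgbggb) expands symbol-by-symbol to bg gb gb bg gb bg bg gb gb bg bg gb bg gb gb bg; joining the 16 pieces gives the next term.

bggbgbbggbbgbggbgbbgbggbbggbgbbg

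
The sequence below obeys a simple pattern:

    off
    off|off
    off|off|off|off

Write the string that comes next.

Each string is two copies of the previous one joined by '|'.
Doubling off|off|off|off with '|' between the halves:

off|off|off|off|off|off|off|off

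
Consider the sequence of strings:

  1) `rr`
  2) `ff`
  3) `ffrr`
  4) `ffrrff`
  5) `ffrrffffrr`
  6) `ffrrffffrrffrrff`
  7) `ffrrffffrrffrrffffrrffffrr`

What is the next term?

From term 3 onward, concatenate the last term with the second-to-last: ff·rr = ffrr, ffrr·ff = ffrrff, …
So term 8 is ffrrffffrrffrrffffrrffffrr·ffrrffffrrffrrff.

ffrrffffrrffrrffffrrffffrrffrrffffrrffrrff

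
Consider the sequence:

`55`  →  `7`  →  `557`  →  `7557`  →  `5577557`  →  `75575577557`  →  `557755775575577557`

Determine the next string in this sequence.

75575577557557755775575577557

This is a Fibonacci-style word recurrence s(k) = s(k−2)·s(k−1): e.g. 55·7 = 557.
So term 8 is 75575577557·557755775575577557.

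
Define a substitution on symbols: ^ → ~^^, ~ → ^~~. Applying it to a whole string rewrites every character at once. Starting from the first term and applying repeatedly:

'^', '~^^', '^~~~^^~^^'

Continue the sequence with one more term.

Expanding ^~~~^^~^^: ^→~^^, ~→^~~, ~→^~~, ~→^~~, ^→~^^, ^→~^^, ~→^~~, ^→~^^, ^→~^^. Concatenated: ~^^ ^~~ ^~~ ^~~ ~^^ ~^^ ^~~ ~^^ ~^^.

~^^^~~^~~^~~~^^~^^^~~~^^~^^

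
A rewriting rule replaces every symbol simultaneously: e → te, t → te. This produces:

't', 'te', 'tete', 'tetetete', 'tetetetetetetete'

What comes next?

tetetetetetetetetetetetetetetete

φ(tetetetetetetete) expands symbol-by-symbol to te te te te te te te te te te te te te te te te; joining the 16 pieces gives the next term.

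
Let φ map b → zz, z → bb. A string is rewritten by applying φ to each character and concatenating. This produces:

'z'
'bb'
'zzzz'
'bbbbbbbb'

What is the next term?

Rewriting each symbol of bbbbbbbb: b→zz, b→zz, b→zz, b→zz, b→zz, b→zz, b→zz, b→zz, which concatenates to zz zz zz zz zz zz zz zz.

zzzzzzzzzzzzzzzz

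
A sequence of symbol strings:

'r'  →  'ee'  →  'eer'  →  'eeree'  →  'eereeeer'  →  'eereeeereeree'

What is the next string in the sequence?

This is a Fibonacci-style word recurrence s(k) = s(k−1)·s(k−2): e.g. ee·r = eer.
So term 7 is eereeeereeree·eereeeer.

eereeeereereeeereeeer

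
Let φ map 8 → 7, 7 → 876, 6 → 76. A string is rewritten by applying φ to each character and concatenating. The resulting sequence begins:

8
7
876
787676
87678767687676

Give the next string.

7876768767876768767678767687676

Applying the rule to each of the 14 symbols of 87678767687676 gives the pieces 7 876 76 876 7 876 76 876 76 7 876 76 876 76, which concatenate to the answer.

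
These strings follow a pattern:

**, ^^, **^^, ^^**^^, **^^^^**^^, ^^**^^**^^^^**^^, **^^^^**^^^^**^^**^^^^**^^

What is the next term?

^^**^^**^^^^**^^**^^^^**^^^^**^^**^^^^**^^

This is a Fibonacci-style word recurrence s(k) = s(k−2)·s(k−1): e.g. **·^^ = **^^.
The next term joins ^^**^^**^^^^**^^ and **^^^^**^^^^**^^**^^^^**^^.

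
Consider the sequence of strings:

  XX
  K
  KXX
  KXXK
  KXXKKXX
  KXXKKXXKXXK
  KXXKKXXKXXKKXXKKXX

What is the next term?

KXXKKXXKXXKKXXKKXXKXXKKXXKXXK

This is a Fibonacci-style word recurrence s(k) = s(k−1)·s(k−2): e.g. K·XX = KXX.
The next term joins KXXKKXXKXXKKXXKKXX and KXXKKXXKXXK.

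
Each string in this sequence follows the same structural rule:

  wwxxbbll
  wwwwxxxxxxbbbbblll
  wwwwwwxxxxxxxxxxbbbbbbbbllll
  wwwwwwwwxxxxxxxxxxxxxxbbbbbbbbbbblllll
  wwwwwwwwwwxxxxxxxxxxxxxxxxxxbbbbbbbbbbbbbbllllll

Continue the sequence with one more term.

wwwwwwwwwwwwxxxxxxxxxxxxxxxxxxxxxxbbbbbbbbbbbbbbbbblllllll

The n-th term is 2n w's then 4n-2 x's then 3n-1 b's then n+1 l's (n = 1, 2, …).
At n = 6 the blocks have lengths 12, 22, 17, 7.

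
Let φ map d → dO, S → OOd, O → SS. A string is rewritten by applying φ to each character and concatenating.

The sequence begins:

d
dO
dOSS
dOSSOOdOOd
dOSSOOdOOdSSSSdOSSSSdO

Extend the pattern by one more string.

dOSSOOdOOdSSSSdOSSSSdOOOdOOdOOdOOddOSSOOdOOdOOdOOddOSS

Replace each of the 22 characters of dOSSOOdOOdSSSSdOSSSSdO in place — dO SS OOd OOd SS SS dO SS SS dO OOd OOd OOd OOd dO SS OOd OOd OOd OOd dO SS — and concatenate.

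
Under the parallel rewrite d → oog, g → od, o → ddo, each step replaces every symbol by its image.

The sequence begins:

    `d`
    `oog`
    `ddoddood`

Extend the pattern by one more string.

oogoogddooogoogddoddooog

Expanding ddoddood: d→oog, d→oog, o→ddo, d→oog, d→oog, o→ddo, o→ddo, d→oog. Concatenated: oog oog ddo oog oog ddo ddo oog.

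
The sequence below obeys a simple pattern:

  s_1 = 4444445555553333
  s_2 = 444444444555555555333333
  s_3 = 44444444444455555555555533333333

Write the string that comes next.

4444444444444445555555555555553333333333

Reading off run lengths: 4 runs 6, 9, 12; 5 runs 6, 9, 12; 3 runs 4, 6, 8 — each is linear in n, where the shown terms are n = 2, 3, 4.
Setting n = 5 gives 15, 15, 10 characters in each block.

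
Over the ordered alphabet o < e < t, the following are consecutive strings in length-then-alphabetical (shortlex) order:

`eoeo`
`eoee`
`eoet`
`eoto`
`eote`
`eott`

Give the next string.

eeoo

The successor of eott increments the rightmost position that isn't already t and resets every position after it to o.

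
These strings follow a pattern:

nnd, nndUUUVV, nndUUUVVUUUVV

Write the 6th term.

nndUUUVVUUUVVUUUVVUUUVVUUUVV

The strings grow by a fixed suffix UUUVV each time.
From nndUUUVVUUUVV, 3 further steps: nndUUUVVUUUVV → nndUUUVVUUUVVUUUVV → nndUUUVVUUUVVUUUVVUUUVV → (answer).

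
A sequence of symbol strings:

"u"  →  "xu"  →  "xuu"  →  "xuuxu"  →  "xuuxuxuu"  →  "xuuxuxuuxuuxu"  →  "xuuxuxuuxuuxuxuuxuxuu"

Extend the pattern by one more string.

xuuxuxuuxuuxuxuuxuxuuxuuxuxuuxuuxu

From term 3 onward, concatenate the last term with the second-to-last: xu·u = xuu, xuu·xu = xuuxu, …
Continuing: xuuxuxuuxuuxuxuuxuxuu · xuuxuxuuxuuxu gives term 8.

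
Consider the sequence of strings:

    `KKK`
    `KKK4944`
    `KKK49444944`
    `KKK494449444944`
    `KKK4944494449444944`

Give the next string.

KKK49444944494449444944

Every step adds 4944 to the end: s(k+1) = s(k)·4944.
One more step from KKK4944494449444944 gives the answer.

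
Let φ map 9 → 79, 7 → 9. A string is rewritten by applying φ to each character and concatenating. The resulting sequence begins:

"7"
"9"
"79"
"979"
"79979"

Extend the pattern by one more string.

Rewriting each symbol of 79979: 7→9, 9→79, 9→79, 7→9, 9→79, which concatenates to 9 79 79 9 79.

97979979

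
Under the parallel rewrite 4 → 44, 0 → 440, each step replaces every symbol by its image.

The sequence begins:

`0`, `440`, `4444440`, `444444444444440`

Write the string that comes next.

Rewriting the 15 symbols of 444444444444440 one by one yields 44 44 44 44 44 44 44 44 44 44 44 44 44 44 440; concatenated:

4444444444444444444444444444440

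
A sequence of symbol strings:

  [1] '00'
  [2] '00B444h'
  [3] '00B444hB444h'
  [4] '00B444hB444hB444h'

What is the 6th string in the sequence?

The strings grow by a fixed suffix B444h each time.
From 00B444hB444hB444h, 2 further steps: 00B444hB444hB444h → 00B444hB444hB444hB444h → (answer).

00B444hB444hB444hB444hB444h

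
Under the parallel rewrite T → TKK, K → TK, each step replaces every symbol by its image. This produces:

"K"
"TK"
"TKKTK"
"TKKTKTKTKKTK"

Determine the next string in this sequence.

Expanding TKKTKTKTKKTK: T→TKK, K→TK, K→TK, T→TKK, K→TK, T→TKK, K→TK, T→TKK, K→TK, K→TK, T→TKK, K→TK. Concatenated: TKK TK TK TKK TK TKK TK TKK TK TK TKK TK.

TKKTKTKTKKTKTKKTKTKKTKTKTKKTK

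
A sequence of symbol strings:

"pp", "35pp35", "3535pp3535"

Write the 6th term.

3535353535pp3535353535

Each term wraps the previous one in 35 on the left and 35 on the right.
From 3535pp3535, 3 further steps: 3535pp3535 → 353535pp353535 → 35353535pp35353535 → (answer).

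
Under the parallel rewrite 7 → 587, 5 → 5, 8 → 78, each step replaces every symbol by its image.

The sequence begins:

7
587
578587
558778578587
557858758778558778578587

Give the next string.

Applying the rule to each of the 24 symbols of 557858758778558778578587 gives the pieces 5 5 587 78 5 78 587 5 78 587 587 78 5 5 78 587 587 78 5 587 78 5 78 587, which concatenate to the answer.

555877857858757858758778557858758778558778578587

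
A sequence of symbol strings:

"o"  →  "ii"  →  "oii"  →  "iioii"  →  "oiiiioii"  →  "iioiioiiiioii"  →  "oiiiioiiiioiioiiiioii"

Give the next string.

Each term (from the third on) is the two preceding terms concatenated in order: term 3 = o·ii = oii.
Continuing: iioiioiiiioii · oiiiioiiiioiioiiiioii gives term 8.

iioiioiiiioiioiiiioiiiioiioiiiioii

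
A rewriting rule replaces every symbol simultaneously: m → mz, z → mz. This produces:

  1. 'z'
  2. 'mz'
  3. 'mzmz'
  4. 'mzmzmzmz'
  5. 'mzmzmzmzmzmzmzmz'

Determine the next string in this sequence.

Rewriting the 16 symbols of mzmzmzmzmzmzmzmz one by one yields mz mz mz mz mz mz mz mz mz mz mz mz mz mz mz mz; concatenated:

mzmzmzmzmzmzmzmzmzmzmzmzmzmzmzmz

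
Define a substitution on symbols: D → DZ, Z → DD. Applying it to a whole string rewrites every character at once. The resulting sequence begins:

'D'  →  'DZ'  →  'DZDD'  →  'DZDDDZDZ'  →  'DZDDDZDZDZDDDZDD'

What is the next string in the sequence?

DZDDDZDZDZDDDZDDDZDDDZDZDZDDDZDZ

Replace each of the 16 characters of DZDDDZDZDZDDDZDD in place — DZ DD DZ DZ DZ DD DZ DD DZ DD DZ DZ DZ DD DZ DZ — and concatenate.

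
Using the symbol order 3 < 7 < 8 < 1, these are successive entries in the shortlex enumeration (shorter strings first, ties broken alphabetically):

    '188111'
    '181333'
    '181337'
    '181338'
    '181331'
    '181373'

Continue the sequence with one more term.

Find the rightmost character of 181373 below 1, bump it to the next letter, and reset everything to its right to 3.

181377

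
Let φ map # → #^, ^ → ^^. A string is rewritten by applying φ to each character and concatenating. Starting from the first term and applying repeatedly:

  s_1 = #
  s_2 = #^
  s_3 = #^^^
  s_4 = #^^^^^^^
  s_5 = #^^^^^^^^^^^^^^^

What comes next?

#^^^^^^^^^^^^^^^^^^^^^^^^^^^^^^^

Applying the rule to each of the 16 symbols of #^^^^^^^^^^^^^^^ gives the pieces #^ ^^ ^^ ^^ ^^ ^^ ^^ ^^ ^^ ^^ ^^ ^^ ^^ ^^ ^^ ^^, which concatenate to the answer.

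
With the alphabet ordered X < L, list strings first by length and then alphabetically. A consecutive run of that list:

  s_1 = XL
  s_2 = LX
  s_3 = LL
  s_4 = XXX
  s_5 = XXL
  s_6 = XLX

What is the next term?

Treat XLX as a base-2 numeral over the given alphabet and add one, carrying through any trailing L's.

XLL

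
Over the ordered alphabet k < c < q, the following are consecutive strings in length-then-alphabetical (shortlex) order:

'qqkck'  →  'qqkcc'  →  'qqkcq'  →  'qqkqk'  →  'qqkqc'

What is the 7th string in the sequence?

qqckk

Stepping forward 2 times from qqkqc: qqkqc → qqkqq, then the target.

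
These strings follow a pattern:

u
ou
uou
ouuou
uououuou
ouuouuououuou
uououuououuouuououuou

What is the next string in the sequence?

ouuouuououuouuououuououuouuououuou

This is a Fibonacci-style word recurrence s(k) = s(k−2)·s(k−1): e.g. u·ou = uou.
So term 8 is ouuouuououuou·uououuououuouuououuou.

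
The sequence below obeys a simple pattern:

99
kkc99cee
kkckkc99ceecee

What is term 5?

s(k+1) = kkc·s(k)·cee, so each term gains kkc as a prefix and cee as a suffix.
From kkckkc99ceecee, 2 further steps: kkckkc99ceecee → kkckkckkc99ceeceecee → (answer).

kkckkckkckkc99ceeceeceecee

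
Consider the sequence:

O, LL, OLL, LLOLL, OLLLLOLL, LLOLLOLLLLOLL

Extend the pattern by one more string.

OLLLLOLLLLOLLOLLLLOLL

From term 3 onward, concatenate the second-to-last term with the last: O·LL = OLL, LL·OLL = LLOLL, …
Continuing: OLLLLOLL · LLOLLOLLLLOLL gives term 7.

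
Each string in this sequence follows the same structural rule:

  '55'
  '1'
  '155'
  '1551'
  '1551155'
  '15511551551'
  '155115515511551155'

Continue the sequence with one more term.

15511551551155115515511551551

Each term (from the third on) is the previous term followed by the one before it: term 3 = 1·55 = 155.
The next term joins 155115515511551155 and 15511551551.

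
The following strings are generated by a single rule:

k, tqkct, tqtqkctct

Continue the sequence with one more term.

tqtqtqkctctct

Each term wraps the previous one in tq on the left and ct on the right.
One more step from tqtqkctct gives the answer.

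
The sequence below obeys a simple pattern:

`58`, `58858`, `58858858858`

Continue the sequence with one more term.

Every step duplicates the string with '8' between the halves.
Doubling 58858858858 with '8' between the halves:

58858858858858858858858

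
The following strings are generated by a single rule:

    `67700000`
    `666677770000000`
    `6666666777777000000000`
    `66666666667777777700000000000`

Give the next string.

666666666666677777777770000000000000

Term n consists of 3n-2 6's, followed by 2n 7's, followed by 2n+3 0's (n = 1, 2, …).
At n = 5 the blocks have lengths 13, 10, 13.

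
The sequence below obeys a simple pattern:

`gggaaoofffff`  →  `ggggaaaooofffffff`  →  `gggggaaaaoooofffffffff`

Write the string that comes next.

Each string has the form g^{n+1} a^{n} o^{n} f^{2n+1}, where the shown terms are n = 2, 3, 4.
At n = 5 the blocks have lengths 6, 5, 5, 11.

ggggggaaaaaooooofffffffffff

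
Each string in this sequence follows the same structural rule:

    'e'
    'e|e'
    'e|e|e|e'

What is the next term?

s(k+1) = s(k)·|·s(k) — each term doubles the last with '|' between the halves.
Doubling e|e|e|e with '|' between the halves:

e|e|e|e|e|e|e|e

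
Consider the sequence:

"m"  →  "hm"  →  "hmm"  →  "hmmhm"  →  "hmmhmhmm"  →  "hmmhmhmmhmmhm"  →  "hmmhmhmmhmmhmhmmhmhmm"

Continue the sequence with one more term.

hmmhmhmmhmmhmhmmhmhmmhmmhmhmmhmmhm

This is a Fibonacci-style word recurrence s(k) = s(k−1)·s(k−2): e.g. hm·m = hmm.
So term 8 is hmmhmhmmhmmhmhmmhmhmm·hmmhmhmmhmmhm.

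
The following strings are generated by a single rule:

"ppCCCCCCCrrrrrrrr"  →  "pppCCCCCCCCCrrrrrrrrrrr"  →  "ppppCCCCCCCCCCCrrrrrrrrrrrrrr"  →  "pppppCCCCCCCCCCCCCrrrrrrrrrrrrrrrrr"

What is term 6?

The n-th term is n-1 p's then 2n+1 C's then 3n-1 r's, where the shown terms are n = 3, 4, 5, 6.
Setting n = 8 gives 7, 17, 23 characters in each block.

pppppppCCCCCCCCCCCCCCCCCrrrrrrrrrrrrrrrrrrrrrrr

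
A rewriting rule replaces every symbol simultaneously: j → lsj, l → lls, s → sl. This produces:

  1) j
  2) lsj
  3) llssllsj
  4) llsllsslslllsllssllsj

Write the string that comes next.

Replace each of the 21 characters of llsllsslslllsllssllsj in place — lls lls sl lls lls sl sl lls sl lls lls lls sl lls lls sl sl lls lls sl lsj — and concatenate.

llsllsslllsllsslslllsslllsllsllsslllsllsslslllsllssllsj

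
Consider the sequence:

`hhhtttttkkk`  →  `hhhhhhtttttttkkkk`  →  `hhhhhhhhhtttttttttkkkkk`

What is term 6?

The n-th term is 3n h's then 2n+3 t's then n+2 k's (n = 1, 2, …).
Setting n = 6 gives 18, 15, 8 characters in each block.

hhhhhhhhhhhhhhhhhhtttttttttttttttkkkkkkkk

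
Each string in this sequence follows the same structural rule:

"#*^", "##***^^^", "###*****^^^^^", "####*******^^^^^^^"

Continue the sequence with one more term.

#####*********^^^^^^^^^

Each string has the form #^{n} *^{2n-1} ^^{2n-1} (n = 1, 2, …).
At n = 5 the blocks have lengths 5, 9, 9.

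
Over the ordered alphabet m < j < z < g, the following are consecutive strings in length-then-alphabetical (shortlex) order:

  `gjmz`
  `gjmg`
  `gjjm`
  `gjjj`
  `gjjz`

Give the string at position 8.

gjzj

Stepping forward 3 times from gjjz: gjjz → gjjg → gjzm, then the target.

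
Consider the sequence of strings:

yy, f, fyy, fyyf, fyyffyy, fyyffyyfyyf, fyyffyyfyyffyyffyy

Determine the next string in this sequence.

fyyffyyfyyffyyffyyfyyffyyfyyf

From term 3 onward, concatenate the last term with the second-to-last: f·yy = fyy, fyy·f = fyyf, …
The next term joins fyyffyyfyyffyyffyy and fyyffyyfyyf.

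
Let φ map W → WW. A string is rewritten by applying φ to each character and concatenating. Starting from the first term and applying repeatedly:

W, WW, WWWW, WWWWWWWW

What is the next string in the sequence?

Rewriting each symbol of WWWWWWWW: W→WW, W→WW, W→WW, W→WW, W→WW, W→WW, W→WW, W→WW, which concatenates to WW WW WW WW WW WW WW WW.

WWWWWWWWWWWWWWWW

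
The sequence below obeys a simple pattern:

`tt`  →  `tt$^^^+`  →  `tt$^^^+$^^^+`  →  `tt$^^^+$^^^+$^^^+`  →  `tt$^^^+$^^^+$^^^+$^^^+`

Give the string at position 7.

The strings grow by a fixed suffix $^^^+ each time.
From tt$^^^+$^^^+$^^^+$^^^+, 2 further steps: tt$^^^+$^^^+$^^^+$^^^+ → tt$^^^+$^^^+$^^^+$^^^+$^^^+ → (answer).

tt$^^^+$^^^+$^^^+$^^^+$^^^+$^^^+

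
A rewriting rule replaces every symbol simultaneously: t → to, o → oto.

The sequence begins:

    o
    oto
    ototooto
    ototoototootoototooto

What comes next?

ototoototootoototoototootoototootoototoototootoototooto

Replace each of the 21 characters of ototoototootoototooto in place — oto to oto to oto oto to oto to oto oto to oto oto to oto to oto oto to oto — and concatenate.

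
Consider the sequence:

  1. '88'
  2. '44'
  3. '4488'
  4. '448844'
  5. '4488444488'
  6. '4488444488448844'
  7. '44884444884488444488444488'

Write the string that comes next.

Each term (from the third on) is the previous term followed by the one before it: term 3 = 44·88 = 4488.
So term 8 is 44884444884488444488444488·4488444488448844.

448844448844884444884444884488444488448844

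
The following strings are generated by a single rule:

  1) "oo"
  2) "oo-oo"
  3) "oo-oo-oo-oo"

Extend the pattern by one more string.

oo-oo-oo-oo-oo-oo-oo-oo

Each string is two copies of the previous one joined by '-'.
So the next term is two copies of oo-oo-oo-oo with '-' between the halves.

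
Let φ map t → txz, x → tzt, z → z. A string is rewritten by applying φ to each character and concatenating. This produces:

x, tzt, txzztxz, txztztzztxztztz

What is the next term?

txztztztxzztxzzztxztztztxzztxzz

Applying the rule to each of the 15 symbols of txztztzztxztztz gives the pieces txz tzt z txz z txz z z txz tzt z txz z txz z, which concatenate to the answer.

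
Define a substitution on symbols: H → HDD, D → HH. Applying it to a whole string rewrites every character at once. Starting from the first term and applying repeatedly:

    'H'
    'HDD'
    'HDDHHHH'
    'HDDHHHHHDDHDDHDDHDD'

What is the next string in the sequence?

Replace each of the 19 characters of HDDHHHHHDDHDDHDDHDD in place — HDD HH HH HDD HDD HDD HDD HDD HH HH HDD HH HH HDD HH HH HDD HH HH — and concatenate.

HDDHHHHHDDHDDHDDHDDHDDHHHHHDDHHHHHDDHHHHHDDHHHH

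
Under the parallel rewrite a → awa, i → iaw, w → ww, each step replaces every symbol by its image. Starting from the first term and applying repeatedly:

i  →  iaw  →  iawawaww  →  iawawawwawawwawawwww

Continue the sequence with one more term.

iawawawwawawwawawwwwawawwawawwwwawawwawawwwwwwww

Applying the rule to each of the 20 symbols of iawawawwawawwawawwww gives the pieces iaw awa ww awa ww awa ww ww awa ww awa ww ww awa ww awa ww ww ww ww, which concatenate to the answer.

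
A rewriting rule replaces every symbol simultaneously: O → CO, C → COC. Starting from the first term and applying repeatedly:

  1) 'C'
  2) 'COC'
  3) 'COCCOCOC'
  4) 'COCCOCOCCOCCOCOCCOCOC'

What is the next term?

COCCOCOCCOCCOCOCCOCOCCOCCOCOCCOCCOCOCCOCOCCOCCOCOCCOCOC

Applying the rule to each of the 21 symbols of COCCOCOCCOCCOCOCCOCOC gives the pieces COC CO COC COC CO COC CO COC COC CO COC COC CO COC CO COC COC CO COC CO COC, which concatenate to the answer.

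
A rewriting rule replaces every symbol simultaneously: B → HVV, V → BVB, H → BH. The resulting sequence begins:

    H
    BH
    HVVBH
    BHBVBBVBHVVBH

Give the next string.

Replace each of the 13 characters of BHBVBBVBHVVBH in place — HVV BH HVV BVB HVV HVV BVB HVV BH BVB BVB HVV BH — and concatenate.

HVVBHHVVBVBHVVHVVBVBHVVBHBVBBVBHVVBH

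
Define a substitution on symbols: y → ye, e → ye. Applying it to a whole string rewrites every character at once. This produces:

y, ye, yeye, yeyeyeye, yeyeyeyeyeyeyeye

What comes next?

Rewriting the 16 symbols of yeyeyeyeyeyeyeye one by one yields ye ye ye ye ye ye ye ye ye ye ye ye ye ye ye ye; concatenated:

yeyeyeyeyeyeyeyeyeyeyeyeyeyeyeye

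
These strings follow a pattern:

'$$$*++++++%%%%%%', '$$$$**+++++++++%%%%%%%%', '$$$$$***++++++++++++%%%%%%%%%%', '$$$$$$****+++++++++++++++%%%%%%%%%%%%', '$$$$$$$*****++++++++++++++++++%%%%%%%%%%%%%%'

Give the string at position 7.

Each string has the form $^{n+1} *^{n-1} +^{3n} %^{2n+2}, where the shown terms are n = 2, 3, 4, 5, 6.
Setting n = 8 gives 9, 7, 24, 18 characters in each block.

$$$$$$$$$*******++++++++++++++++++++++++%%%%%%%%%%%%%%%%%%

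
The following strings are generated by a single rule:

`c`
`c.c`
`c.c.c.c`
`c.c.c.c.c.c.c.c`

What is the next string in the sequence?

Each string is two copies of the previous one joined by '.'.
So the next term is two copies of c.c.c.c.c.c.c.c with '.' between the halves.

c.c.c.c.c.c.c.c.c.c.c.c.c.c.c.c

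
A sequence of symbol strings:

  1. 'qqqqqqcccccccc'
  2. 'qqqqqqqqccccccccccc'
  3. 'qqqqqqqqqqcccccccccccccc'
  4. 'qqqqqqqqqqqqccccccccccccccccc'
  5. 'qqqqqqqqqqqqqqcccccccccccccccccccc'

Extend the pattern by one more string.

qqqqqqqqqqqqqqqqccccccccccccccccccccccc

Each string has the form q^{2n+2} c^{3n+2}, where the shown terms are n = 2, 3, 4, 5, 6.
At n = 7 the blocks have lengths 16, 23.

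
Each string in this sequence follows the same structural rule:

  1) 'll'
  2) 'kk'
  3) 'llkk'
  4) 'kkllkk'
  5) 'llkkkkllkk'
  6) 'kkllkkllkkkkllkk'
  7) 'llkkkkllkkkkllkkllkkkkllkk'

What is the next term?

From term 3 onward, concatenate the second-to-last term with the last: ll·kk = llkk, kk·llkk = kkllkk, …
So term 8 is kkllkkllkkkkllkk·llkkkkllkkkkllkkllkkkkllkk.

kkllkkllkkkkllkkllkkkkllkkkkllkkllkkkkllkk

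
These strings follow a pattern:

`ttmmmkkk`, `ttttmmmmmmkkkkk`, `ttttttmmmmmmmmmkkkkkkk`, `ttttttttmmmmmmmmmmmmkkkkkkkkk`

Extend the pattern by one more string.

Term n consists of 2n t's, followed by 3n m's, followed by 2n+1 k's (n = 1, 2, …).
Setting n = 5 gives 10, 15, 11 characters in each block.

ttttttttttmmmmmmmmmmmmmmmkkkkkkkkkkk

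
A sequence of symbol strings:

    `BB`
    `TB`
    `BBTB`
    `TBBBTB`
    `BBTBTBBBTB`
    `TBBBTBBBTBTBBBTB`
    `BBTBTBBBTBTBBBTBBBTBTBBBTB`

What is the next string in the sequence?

This is a Fibonacci-style word recurrence s(k) = s(k−2)·s(k−1): e.g. BB·TB = BBTB.
The next term joins TBBBTBBBTBTBBBTB and BBTBTBBBTBTBBBTBBBTBTBBBTB.

TBBBTBBBTBTBBBTBBBTBTBBBTBTBBBTBBBTBTBBBTB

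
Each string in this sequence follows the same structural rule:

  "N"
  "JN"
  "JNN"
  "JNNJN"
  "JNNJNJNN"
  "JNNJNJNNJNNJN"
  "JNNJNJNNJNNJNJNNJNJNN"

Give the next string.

This is a Fibonacci-style word recurrence s(k) = s(k−1)·s(k−2): e.g. JN·N = JNN.
So term 8 is JNNJNJNNJNNJNJNNJNJNN·JNNJNJNNJNNJN.

JNNJNJNNJNNJNJNNJNJNNJNNJNJNNJNNJN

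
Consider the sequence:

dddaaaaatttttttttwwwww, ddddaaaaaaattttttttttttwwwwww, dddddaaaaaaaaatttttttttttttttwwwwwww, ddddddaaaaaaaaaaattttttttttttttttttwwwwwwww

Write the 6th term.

The n-th term is n d's then 2n-1 a's then 3n t's then n+2 w's, where the shown terms are n = 3, 4, 5, 6.
For term 6, n = 8, so the run lengths are 8, 15, 24, 10.

ddddddddaaaaaaaaaaaaaaattttttttttttttttttttttttwwwwwwwwww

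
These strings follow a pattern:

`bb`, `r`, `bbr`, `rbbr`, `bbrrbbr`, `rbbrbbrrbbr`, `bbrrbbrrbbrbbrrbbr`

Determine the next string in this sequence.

rbbrbbrrbbrbbrrbbrrbbrbbrrbbr

This is a Fibonacci-style word recurrence s(k) = s(k−2)·s(k−1): e.g. bb·r = bbr.
The next term joins rbbrbbrrbbr and bbrrbbrrbbrbbrrbbr.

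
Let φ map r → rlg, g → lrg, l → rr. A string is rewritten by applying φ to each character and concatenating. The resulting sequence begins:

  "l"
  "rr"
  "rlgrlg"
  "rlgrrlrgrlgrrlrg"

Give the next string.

Rewriting the 16 symbols of rlgrrlrgrlgrrlrg one by one yields rlg rr lrg rlg rlg rr rlg lrg rlg rr lrg rlg rlg rr rlg lrg; concatenated:

rlgrrlrgrlgrlgrrrlglrgrlgrrlrgrlgrlgrrrlglrg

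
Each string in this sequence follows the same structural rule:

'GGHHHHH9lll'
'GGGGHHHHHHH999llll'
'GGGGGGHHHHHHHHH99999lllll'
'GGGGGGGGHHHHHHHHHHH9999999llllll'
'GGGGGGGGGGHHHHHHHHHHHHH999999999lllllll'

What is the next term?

Term n consists of 2n G's, followed by 2n+3 H's, followed by 2n-1 9's, followed by n+2 l's (n = 1, 2, …).
Setting n = 6 gives 12, 15, 11, 8 characters in each block.

GGGGGGGGGGGGHHHHHHHHHHHHHHH99999999999llllllll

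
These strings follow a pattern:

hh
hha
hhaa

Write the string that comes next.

Each term is the previous one with a appended.
Applying this once more to hhaa:

hhaaa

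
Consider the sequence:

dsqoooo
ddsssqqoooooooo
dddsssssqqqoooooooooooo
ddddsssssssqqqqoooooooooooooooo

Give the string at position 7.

Term n consists of n d's, followed by 2n-1 s's, followed by n q's, followed by 4n o's (n = 1, 2, …).
For term 7, n = 7, so the run lengths are 7, 13, 7, 28.

dddddddsssssssssssssqqqqqqqoooooooooooooooooooooooooooo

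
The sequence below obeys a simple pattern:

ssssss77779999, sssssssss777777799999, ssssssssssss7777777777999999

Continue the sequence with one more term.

Each string has the form s^{3n} 7^{3n-2} 9^{n+2}, where the shown terms are n = 2, 3, 4.
For the next term, n = 5, so the run lengths are 15, 13, 7.

sssssssssssssss77777777777779999999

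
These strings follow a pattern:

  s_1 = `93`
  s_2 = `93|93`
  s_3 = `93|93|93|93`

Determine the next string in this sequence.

Each string is two copies of the previous one joined by '|'.
So the next term is two copies of 93|93|93|93 with '|' between the halves.

93|93|93|93|93|93|93|93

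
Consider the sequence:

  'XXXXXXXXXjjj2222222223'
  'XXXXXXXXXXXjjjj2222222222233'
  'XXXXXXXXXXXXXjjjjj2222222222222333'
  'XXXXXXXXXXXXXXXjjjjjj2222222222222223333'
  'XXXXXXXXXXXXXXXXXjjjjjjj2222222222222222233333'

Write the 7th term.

Term n consists of 2n+3 X's, followed by n j's, followed by 2n+3 2's, followed by n-2 3's, where the shown terms are n = 3, 4, 5, 6, 7.
For term 7, n = 9, so the run lengths are 21, 9, 21, 7.

XXXXXXXXXXXXXXXXXXXXXjjjjjjjjj2222222222222222222223333333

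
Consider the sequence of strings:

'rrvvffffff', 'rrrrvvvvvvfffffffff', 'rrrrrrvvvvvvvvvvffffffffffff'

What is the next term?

Each string has the form r^{2n} v^{4n-2} f^{3n+3} (n = 1, 2, …).
For the next term, n = 4, so the run lengths are 8, 14, 15.

rrrrrrrrvvvvvvvvvvvvvvfffffffffffffff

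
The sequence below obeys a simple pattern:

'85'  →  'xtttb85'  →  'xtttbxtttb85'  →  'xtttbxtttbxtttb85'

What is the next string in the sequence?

xtttbxtttbxtttbxtttb85

Each term is the previous one with xtttb prepended.
So the next term is xtttb·xtttbxtttbxtttb85.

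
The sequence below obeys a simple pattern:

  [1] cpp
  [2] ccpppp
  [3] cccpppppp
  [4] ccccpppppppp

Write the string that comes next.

cccccpppppppppp

Each string has the form c^{n} p^{2n} (n = 1, 2, …).
At n = 5 the blocks have lengths 5, 10.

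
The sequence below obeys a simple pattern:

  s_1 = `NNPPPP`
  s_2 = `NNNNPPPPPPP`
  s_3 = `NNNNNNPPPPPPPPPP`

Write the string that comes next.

Each string has the form N^{2n} P^{3n+1} (n = 1, 2, …).
At n = 4 the blocks have lengths 8, 13.

NNNNNNNNPPPPPPPPPPPPP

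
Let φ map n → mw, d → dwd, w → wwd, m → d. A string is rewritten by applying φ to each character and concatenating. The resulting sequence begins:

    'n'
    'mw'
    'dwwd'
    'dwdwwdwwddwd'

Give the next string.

dwdwwddwdwwdwwddwdwwdwwddwddwdwwddwd

Expanding dwdwwdwwddwd: d→dwd, w→wwd, d→dwd, w→wwd, w→wwd, d→dwd, w→wwd, w→wwd, d→dwd, d→dwd, w→wwd, d→dwd. Concatenated: dwd wwd dwd wwd wwd dwd wwd wwd dwd dwd wwd dwd.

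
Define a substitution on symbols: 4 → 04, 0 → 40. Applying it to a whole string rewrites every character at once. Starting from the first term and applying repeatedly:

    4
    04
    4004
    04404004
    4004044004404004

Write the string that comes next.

04404004400404404004044004404004

Replace each of the 16 characters of 4004044004404004 in place — 04 40 40 04 40 04 04 40 40 04 04 40 04 40 40 04 — and concatenate.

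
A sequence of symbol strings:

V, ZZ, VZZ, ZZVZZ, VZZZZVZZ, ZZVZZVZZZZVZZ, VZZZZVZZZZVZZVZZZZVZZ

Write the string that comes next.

ZZVZZVZZZZVZZVZZZZVZZZZVZZVZZZZVZZ

This is a Fibonacci-style word recurrence s(k) = s(k−2)·s(k−1): e.g. V·ZZ = VZZ.
Continuing: ZZVZZVZZZZVZZ · VZZZZVZZZZVZZVZZZZVZZ gives term 8.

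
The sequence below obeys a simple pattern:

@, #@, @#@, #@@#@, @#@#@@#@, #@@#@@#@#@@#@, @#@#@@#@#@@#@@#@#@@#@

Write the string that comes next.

This is a Fibonacci-style word recurrence s(k) = s(k−2)·s(k−1): e.g. @·#@ = @#@.
The next term joins #@@#@@#@#@@#@ and @#@#@@#@#@@#@@#@#@@#@.

#@@#@@#@#@@#@@#@#@@#@#@@#@@#@#@@#@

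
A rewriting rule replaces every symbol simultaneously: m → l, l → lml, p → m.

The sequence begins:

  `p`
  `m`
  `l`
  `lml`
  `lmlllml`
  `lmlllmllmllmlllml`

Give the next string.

Replace each of the 17 characters of lmlllmllmllmlllml in place — lml l lml lml lml l lml lml l lml lml l lml lml lml l lml — and concatenate.

lmlllmllmllmlllmllmlllmllmlllmllmllmlllml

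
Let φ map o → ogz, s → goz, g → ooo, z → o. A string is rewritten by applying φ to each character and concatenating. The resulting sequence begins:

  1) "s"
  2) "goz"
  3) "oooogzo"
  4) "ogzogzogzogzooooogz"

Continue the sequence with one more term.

φ(ogzogzogzogzooooogz) expands symbol-by-symbol to ogz ooo o ogz ooo o ogz ooo o ogz ooo o ogz ogz ogz ogz ogz ooo o; joining the 19 pieces gives the next term.

ogzooooogzooooogzooooogzooooogzogzogzogzogzoooo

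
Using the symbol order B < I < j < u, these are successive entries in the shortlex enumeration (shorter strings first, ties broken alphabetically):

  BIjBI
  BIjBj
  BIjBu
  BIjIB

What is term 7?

Stepping forward 3 times from BIjIB: BIjIB → BIjII → BIjIj, then the target.

BIjIu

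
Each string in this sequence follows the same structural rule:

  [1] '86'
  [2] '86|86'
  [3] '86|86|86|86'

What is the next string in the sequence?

86|86|86|86|86|86|86|86

Every step duplicates the string with '|' between the halves.
So the next term is two copies of 86|86|86|86 with '|' between the halves.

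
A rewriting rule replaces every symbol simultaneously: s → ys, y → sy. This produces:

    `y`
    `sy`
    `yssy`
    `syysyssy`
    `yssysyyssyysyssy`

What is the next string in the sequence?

Applying the rule to each of the 16 symbols of yssysyyssyysyssy gives the pieces sy ys ys sy ys sy sy ys ys sy sy ys sy ys ys sy, which concatenate to the answer.

syysyssyyssysyysyssysyyssyysyssy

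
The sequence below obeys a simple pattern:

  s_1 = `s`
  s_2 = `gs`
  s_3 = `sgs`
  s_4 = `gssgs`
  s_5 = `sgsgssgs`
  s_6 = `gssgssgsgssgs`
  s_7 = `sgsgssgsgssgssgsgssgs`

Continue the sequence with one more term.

From term 3 onward, concatenate the second-to-last term with the last: s·gs = sgs, gs·sgs = gssgs, …
So term 8 is gssgssgsgssgs·sgsgssgsgssgssgsgssgs.

gssgssgsgssgssgsgssgsgssgssgsgssgs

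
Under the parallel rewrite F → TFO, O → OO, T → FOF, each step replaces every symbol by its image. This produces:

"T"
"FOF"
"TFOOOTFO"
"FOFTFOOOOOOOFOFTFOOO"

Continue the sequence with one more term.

Replace each of the 20 characters of FOFTFOOOOOOOFOFTFOOO in place — TFO OO TFO FOF TFO OO OO OO OO OO OO OO TFO OO TFO FOF TFO OO OO OO — and concatenate.

TFOOOTFOFOFTFOOOOOOOOOOOOOOOTFOOOTFOFOFTFOOOOOOO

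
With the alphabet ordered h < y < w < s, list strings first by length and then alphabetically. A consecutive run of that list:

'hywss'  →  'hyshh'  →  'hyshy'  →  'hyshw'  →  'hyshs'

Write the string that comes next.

hysyh

Find the rightmost character of hyshs below s, bump it to the next letter, and reset everything to its right to h.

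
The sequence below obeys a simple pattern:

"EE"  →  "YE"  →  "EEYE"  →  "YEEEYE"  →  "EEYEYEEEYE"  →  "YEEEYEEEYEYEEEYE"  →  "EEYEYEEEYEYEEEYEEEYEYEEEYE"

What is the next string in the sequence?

YEEEYEEEYEYEEEYEEEYEYEEEYEYEEEYEEEYEYEEEYE

Each term (from the third on) is the two preceding terms concatenated in order: term 3 = EE·YE = EEYE.
Continuing: YEEEYEEEYEYEEEYE · EEYEYEEEYEYEEEYEEEYEYEEEYE gives term 8.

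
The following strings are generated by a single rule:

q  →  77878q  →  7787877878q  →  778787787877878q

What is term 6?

7787877878778787787877878q

Every step adds 77878 at the front: s(k+1) = 77878·s(k).
From 778787787877878q, 2 further steps: 778787787877878q → 77878778787787877878q → (answer).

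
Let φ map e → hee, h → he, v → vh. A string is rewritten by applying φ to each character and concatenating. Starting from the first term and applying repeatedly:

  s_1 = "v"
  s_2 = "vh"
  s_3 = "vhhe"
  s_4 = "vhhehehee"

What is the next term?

Apply φ to vhhehehee symbol by symbol: v→vh, h→he, h→he, e→hee, h→he, e→hee, h→he, e→hee, e→hee; joined: vh he he hee he hee he hee hee.

vhheheheeheheeheheehee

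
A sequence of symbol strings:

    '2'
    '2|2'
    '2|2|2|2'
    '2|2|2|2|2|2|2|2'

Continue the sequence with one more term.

Every step duplicates the string with '|' between the halves.
Doubling 2|2|2|2|2|2|2|2 with '|' between the halves:

2|2|2|2|2|2|2|2|2|2|2|2|2|2|2|2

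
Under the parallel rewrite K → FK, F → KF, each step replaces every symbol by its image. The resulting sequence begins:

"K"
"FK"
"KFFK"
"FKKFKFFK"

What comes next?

KFFKFKKFFKKFKFFK

Apply φ to FKKFKFFK symbol by symbol: F→KF, K→FK, K→FK, F→KF, K→FK, F→KF, F→KF, K→FK; joined: KF FK FK KF FK KF KF FK.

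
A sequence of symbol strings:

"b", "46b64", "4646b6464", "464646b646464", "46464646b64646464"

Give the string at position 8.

46464646464646b64646464646464

Every step adds 46 to the front and 64 to the end of the previous string.
From 46464646b64646464, 3 further steps: 46464646b64646464 → 4646464646b6464646464 → 464646464646b646464646464 → (answer).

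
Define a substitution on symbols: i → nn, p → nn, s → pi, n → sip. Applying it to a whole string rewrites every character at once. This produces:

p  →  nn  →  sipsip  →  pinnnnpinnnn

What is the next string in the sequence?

Expanding pinnnnpinnnn: p→nn, i→nn, n→sip, n→sip, n→sip, n→sip, p→nn, i→nn, n→sip, n→sip, n→sip, n→sip. Concatenated: nn nn sip sip sip sip nn nn sip sip sip sip.

nnnnsipsipsipsipnnnnsipsipsipsip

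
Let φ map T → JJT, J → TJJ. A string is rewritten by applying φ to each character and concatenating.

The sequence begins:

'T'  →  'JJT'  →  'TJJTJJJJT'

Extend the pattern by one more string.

Apply φ to TJJTJJJJT symbol by symbol: T→JJT, J→TJJ, J→TJJ, T→JJT, J→TJJ, J→TJJ, J→TJJ, J→TJJ, T→JJT; joined: JJT TJJ TJJ JJT TJJ TJJ TJJ TJJ JJT.

JJTTJJTJJJJTTJJTJJTJJTJJJJT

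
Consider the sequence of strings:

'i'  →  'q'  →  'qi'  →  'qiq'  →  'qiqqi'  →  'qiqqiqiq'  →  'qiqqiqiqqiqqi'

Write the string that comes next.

This is a Fibonacci-style word recurrence s(k) = s(k−1)·s(k−2): e.g. q·i = qi.
Continuing: qiqqiqiqqiqqi · qiqqiqiq gives term 8.

qiqqiqiqqiqqiqiqqiqiq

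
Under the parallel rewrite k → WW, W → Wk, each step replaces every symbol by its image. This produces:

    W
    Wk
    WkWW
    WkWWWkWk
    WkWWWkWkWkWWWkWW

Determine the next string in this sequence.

Applying the rule to each of the 16 symbols of WkWWWkWkWkWWWkWW gives the pieces Wk WW Wk Wk Wk WW Wk WW Wk WW Wk Wk Wk WW Wk Wk, which concatenate to the answer.

WkWWWkWkWkWWWkWWWkWWWkWkWkWWWkWk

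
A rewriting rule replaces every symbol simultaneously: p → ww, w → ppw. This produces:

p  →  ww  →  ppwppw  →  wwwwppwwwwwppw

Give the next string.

ppwppwppwppwwwwwppwppwppwppwppwwwwwppw

Replace each of the 14 characters of wwwwppwwwwwppw in place — ppw ppw ppw ppw ww ww ppw ppw ppw ppw ppw ww ww ppw — and concatenate.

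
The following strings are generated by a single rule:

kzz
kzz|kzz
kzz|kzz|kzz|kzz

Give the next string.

Each string is two copies of the previous one joined by '|'.
One more doubling of kzz|kzz|kzz|kzz gives the answer.

kzz|kzz|kzz|kzz|kzz|kzz|kzz|kzz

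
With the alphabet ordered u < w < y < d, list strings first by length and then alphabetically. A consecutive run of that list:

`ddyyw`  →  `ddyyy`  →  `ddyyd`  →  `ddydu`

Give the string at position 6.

Continuing the enumeration 2 steps past ddydu: ddydu → ddydw → (answer).

ddydy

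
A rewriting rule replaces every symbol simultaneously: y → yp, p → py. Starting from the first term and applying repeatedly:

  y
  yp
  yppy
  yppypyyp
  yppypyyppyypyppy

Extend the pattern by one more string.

Applying the rule to each of the 16 symbols of yppypyyppyypyppy gives the pieces yp py py yp py yp yp py py yp yp py yp py py yp, which concatenate to the answer.

yppypyyppyypyppypyypyppyyppypyyp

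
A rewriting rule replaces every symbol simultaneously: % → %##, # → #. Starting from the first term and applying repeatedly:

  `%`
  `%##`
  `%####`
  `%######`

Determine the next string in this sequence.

Rewriting each symbol of %######: %→%##, #→#, #→#, #→#, #→#, #→#, #→#, which concatenates to %## # # # # # #.

%########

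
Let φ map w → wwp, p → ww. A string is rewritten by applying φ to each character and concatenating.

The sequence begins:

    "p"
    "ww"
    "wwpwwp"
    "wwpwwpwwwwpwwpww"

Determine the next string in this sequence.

Rewriting the 16 symbols of wwpwwpwwwwpwwpww one by one yields wwp wwp ww wwp wwp ww wwp wwp wwp wwp ww wwp wwp ww wwp wwp; concatenated:

wwpwwpwwwwpwwpwwwwpwwpwwpwwpwwwwpwwpwwwwpwwp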